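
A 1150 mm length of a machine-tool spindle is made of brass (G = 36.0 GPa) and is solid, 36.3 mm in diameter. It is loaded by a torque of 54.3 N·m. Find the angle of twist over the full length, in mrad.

J = πd⁴/32 = π(0.0363)⁴/32 = 1.705×10^-7 m⁴.
θ = T·L/(G·J) = 54.30 × 1.15 / (36.0×10⁹ × 1.705×10^-7) = 0.01018 rad.

10.2 mrad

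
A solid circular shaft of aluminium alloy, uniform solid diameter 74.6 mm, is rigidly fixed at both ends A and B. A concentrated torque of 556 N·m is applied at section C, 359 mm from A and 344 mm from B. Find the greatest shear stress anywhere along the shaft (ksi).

0.505 ksi

With uniform GJ and both ends fixed, compatibility θ_AC = θ_CB gives T_A·a = T_B·b, together with T_A + T_B = T₀.
T_A = T₀·b/(a+b) = 556.0·344/703.0 = 272.1 N·m; T_B = 283.9 N·m.
τ in each portion: τ_AC = 3.34×10^6 Pa, τ_CB = 3.48×10^6 Pa; maximum is in CB.
τ_max = T_CB·r/J = 283.9·0.0373/3.04×10^-6 = 3.483×10^6 Pa.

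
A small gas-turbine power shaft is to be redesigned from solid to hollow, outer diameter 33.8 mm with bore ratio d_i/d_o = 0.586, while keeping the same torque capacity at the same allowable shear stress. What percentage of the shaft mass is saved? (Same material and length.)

28.6 %

Equal τ_max and T ⇒ the solid shaft needs d_s³ = d_o³(1−k⁴), so d_s = 33.8·(1−0.586⁴)^(1/3) = 32.42 mm.
Area ratio A_h/A_s = d_o²(1−k²)/d_s² = (1−k²)/(1−k⁴)^(2/3) = 0.7139.
Mass saving = 1 − 0.7139 = 28.6 %.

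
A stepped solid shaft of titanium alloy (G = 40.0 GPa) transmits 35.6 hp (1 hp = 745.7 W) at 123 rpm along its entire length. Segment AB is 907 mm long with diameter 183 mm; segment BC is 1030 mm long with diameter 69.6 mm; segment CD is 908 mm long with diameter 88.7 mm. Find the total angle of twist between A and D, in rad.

ω = 2π·123/60 = 12.88 rad/s, so T = P/ω = 35.6×745.7 / 12.88 = 2061 N·m.
J_AB = π(0.183)⁴/32 = 1.10×10^-4 m⁴; J_BC = π(0.0696)⁴/32 = 2.30×10^-6 m⁴; J_CD = π(0.0887)⁴/32 = 6.08×10^-6 m⁴.
θ = (T/G)·Σ L_i/J_i = (2061/40.0×10⁹)·(0.907/1.10×10^-4 + 1.03/2.30×10^-6 + 0.908/6.08×10^-6) = 0.03116 rad.

0.0312 rad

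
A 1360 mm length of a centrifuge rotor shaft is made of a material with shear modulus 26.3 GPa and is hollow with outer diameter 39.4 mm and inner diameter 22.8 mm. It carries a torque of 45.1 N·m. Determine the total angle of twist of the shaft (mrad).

J = π(d_o⁴ − d_i⁴)/32 = π(0.0394⁴ − 0.0228⁴)/32 = 2.101×10^-7 m⁴.
θ = T·L/(G·J) = 45.10 × 1.36 / (26.3×10⁹ × 2.101×10^-7) = 0.01110 rad.

11.1 mrad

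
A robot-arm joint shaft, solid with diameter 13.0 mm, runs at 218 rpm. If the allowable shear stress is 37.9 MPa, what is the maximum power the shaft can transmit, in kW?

0.373 kW

J = πd⁴/32 = π(0.0130)⁴/32 = 2.804×10^-9 m⁴.
T_max = τ_allow·J/r = 3.79×10^7 × 2.804×10^-9 / 0.00650 = 16.35 N·m.
ω = 2π·218/60 = 22.83 rad/s, so P_max = T_max·ω = 373.2 W.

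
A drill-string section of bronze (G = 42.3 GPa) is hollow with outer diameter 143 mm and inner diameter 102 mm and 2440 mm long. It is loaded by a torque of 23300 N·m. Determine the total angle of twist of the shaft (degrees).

J = π(d_o⁴ − d_i⁴)/32 = π(0.143⁴ − 0.102⁴)/32 = 3.043×10^-5 m⁴.
θ = T·L/(G·J) = 23300 × 2.44 / (42.3×10⁹ × 3.043×10^-5) = 0.04417 rad.

2.53°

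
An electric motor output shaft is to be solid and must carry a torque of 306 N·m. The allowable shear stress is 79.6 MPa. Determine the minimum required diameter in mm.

27.0 mm

For a solid shaft τ_max = 16T/(πd³), so d = (16T/(π τ_allow))^(1/3) = (16·306.0/(π·7.96×10^7))^(1/3) = 0.02695 m.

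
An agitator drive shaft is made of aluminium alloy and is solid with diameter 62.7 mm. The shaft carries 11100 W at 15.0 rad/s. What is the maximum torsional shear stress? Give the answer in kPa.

15300 kPa

ω = 15.0 rad/s, so T = P/ω = 11100 / 15.00 = 740.0 N·m.
J = πd⁴/32 = π(0.0627)⁴/32 = 1.517×10^-6 m⁴.
τ_max = T·r/J = 740.0 × 0.0314 / 1.517×10^-6 = 1.529×10^7 Pa.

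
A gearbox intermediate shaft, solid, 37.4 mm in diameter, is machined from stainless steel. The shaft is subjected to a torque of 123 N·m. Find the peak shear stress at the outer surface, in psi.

1740 psi

J = πd⁴/32 = π(0.0374)⁴/32 = 1.921×10^-7 m⁴.
τ_max = T·r/J = 123.0 × 0.0187 / 1.921×10^-7 = 1.197×10^7 Pa.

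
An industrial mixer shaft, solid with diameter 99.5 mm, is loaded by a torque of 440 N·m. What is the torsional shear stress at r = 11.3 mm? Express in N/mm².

J = πd⁴/32 = π(0.0995)⁴/32 = 9.623×10^-6 m⁴.
Shear stress varies linearly with radius: τ = T·r/J = 440.0 × 0.0113 / 9.623×10^-6 = 5.167×10^5 Pa.

0.517 N/mm²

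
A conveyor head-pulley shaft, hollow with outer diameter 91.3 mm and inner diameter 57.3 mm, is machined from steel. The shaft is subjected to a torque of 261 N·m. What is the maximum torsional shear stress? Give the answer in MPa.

2.07 MPa

J = π(d_o⁴ − d_i⁴)/32 = π(0.0913⁴ − 0.0573⁴)/32 = 5.763×10^-6 m⁴.
τ_max = T·r/J = 261.0 × 0.0456 / 5.763×10^-6 = 2.067×10^6 Pa.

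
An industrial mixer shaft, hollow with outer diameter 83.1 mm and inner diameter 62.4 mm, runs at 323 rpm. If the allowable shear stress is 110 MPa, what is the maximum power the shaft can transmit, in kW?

286 kW

J = π(d_o⁴ − d_i⁴)/32 = π(0.0831⁴ − 0.0624⁴)/32 = 3.193×10^-6 m⁴.
T_max = τ_allow·J/r = 1.10×10^8 × 3.193×10^-6 / 0.0415 = 8454 N·m.
ω = 2π·323/60 = 33.82 rad/s, so P_max = T_max·ω = 2.859×10^5 W.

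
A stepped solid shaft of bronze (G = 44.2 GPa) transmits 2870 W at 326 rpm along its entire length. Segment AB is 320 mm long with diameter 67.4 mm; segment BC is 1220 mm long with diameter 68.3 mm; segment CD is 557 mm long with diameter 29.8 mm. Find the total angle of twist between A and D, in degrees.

0.863°

ω = 2π·326/60 = 34.14 rad/s, so T = P/ω = 2870 / 34.14 = 84.07 N·m.
J_AB = π(0.0674)⁴/32 = 2.03×10^-6 m⁴; J_BC = π(0.0683)⁴/32 = 2.14×10^-6 m⁴; J_CD = π(0.0298)⁴/32 = 7.74×10^-8 m⁴.
θ = (T/G)·Σ L_i/J_i = (84.07/44.2×10⁹)·(0.320/2.03×10^-6 + 1.22/2.14×10^-6 + 0.557/7.74×10^-8) = 0.01507 rad.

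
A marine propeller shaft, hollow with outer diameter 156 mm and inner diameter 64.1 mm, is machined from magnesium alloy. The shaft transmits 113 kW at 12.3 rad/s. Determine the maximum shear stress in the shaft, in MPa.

ω = 12.3 rad/s, so T = P/ω = 113×10³ / 12.30 = 9187 N·m.
J = π(d_o⁴ − d_i⁴)/32 = π(0.156⁴ − 0.0641⁴)/32 = 5.649×10^-5 m⁴.
τ_max = T·r/J = 9187 × 0.0780 / 5.649×10^-5 = 1.269×10^7 Pa.

12.7 MPa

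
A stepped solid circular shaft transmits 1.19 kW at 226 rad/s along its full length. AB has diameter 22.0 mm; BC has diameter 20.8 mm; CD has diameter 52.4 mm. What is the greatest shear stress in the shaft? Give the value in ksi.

ω = 226 rad/s, so T = P/ω = 1.19×10³ / 226.0 = 5.265 N·m.
Under the same torque, τ_max = 16T/(πd³) is largest where d is smallest — segment BC (d = 20.8 mm).
τ_max = 16·5.265/(π·(0.0208)³) = 2.980×10^6 Pa.

0.432 ksi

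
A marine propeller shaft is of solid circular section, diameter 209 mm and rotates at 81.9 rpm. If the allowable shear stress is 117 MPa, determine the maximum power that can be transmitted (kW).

J = πd⁴/32 = π(0.209)⁴/32 = 1.873×10^-4 m⁴.
T_max = τ_allow·J/r = 1.17×10^8 × 1.873×10^-4 / 0.104 = 209700 N·m.
ω = 2π·81.9/60 = 8.577 rad/s, so P_max = T_max·ω = 1.799×10^6 W.

1800 kW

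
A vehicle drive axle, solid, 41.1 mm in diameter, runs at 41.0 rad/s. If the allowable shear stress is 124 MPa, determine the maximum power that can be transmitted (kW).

69.3 kW

J = πd⁴/32 = π(0.0411)⁴/32 = 2.801×10^-7 m⁴.
T_max = τ_allow·J/r = 1.24×10^8 × 2.801×10^-7 / 0.0206 = 1690 N·m.
ω = 41.0 rad/s, so P_max = T_max·ω = 6.930×10^4 W.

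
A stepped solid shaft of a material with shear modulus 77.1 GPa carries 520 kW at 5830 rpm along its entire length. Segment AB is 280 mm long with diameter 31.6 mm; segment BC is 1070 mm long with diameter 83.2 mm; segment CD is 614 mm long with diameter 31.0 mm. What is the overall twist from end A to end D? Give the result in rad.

0.109 rad

ω = 2π·5830/60 = 610.5 rad/s, so T = P/ω = 520×10³ / 610.5 = 851.7 N·m.
J_AB = π(0.0316)⁴/32 = 9.79×10^-8 m⁴; J_BC = π(0.0832)⁴/32 = 4.70×10^-6 m⁴; J_CD = π(0.0310)⁴/32 = 9.07×10^-8 m⁴.
θ = (T/G)·Σ L_i/J_i = (851.7/77.1×10⁹)·(0.280/9.79×10^-8 + 1.07/4.70×10^-6 + 0.614/9.07×10^-8) = 0.1089 rad.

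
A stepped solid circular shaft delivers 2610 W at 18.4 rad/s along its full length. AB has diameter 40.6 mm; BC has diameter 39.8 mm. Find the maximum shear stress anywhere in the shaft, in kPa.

11500 kPa

ω = 18.4 rad/s, so T = P/ω = 2610 / 18.40 = 141.8 N·m.
Under the same torque, τ_max = 16T/(πd³) is largest where d is smallest — segment BC (d = 39.8 mm).
τ_max = 16·141.8/(π·(0.0398)³) = 1.146×10^7 Pa.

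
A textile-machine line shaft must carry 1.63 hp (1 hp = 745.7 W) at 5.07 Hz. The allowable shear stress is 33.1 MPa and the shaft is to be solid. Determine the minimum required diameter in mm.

ω = 2π·5.07 = 31.86 rad/s, so T = P/ω = 1.63×745.7 / 31.86 = 38.16 N·m.
For a solid shaft τ_max = 16T/(πd³), so d = (16T/(π τ_allow))^(1/3) = (16·38.16/(π·3.31×10^7))^(1/3) = 0.01804 m.

18.0 mm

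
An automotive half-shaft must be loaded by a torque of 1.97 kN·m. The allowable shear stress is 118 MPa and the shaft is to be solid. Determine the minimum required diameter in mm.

For a solid shaft τ_max = 16T/(πd³), so d = (16T/(π τ_allow))^(1/3) = (16·1970/(π·1.18×10^8))^(1/3) = 0.04397 m.

44.0 mm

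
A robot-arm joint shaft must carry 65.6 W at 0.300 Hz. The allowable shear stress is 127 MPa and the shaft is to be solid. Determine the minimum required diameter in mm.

ω = 2π·0.300 = 1.885 rad/s, so T = P/ω = 65.6 / 1.885 = 34.80 N·m.
For a solid shaft τ_max = 16T/(πd³), so d = (16T/(π τ_allow))^(1/3) = (16·34.80/(π·1.27×10^8))^(1/3) = 0.01118 m.

11.2 mm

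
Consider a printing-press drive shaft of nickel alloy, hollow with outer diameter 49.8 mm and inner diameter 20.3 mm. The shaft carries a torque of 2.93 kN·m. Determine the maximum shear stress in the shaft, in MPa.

124 MPa

J = π(d_o⁴ − d_i⁴)/32 = π(0.0498⁴ − 0.0203⁴)/32 = 5.872×10^-7 m⁴.
τ_max = T·r/J = 2930 × 0.0249 / 5.872×10^-7 = 1.243×10^8 Pa.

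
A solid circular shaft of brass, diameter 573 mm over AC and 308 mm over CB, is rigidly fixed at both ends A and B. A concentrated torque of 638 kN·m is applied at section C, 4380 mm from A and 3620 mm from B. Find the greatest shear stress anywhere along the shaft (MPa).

15.7 MPa

Compatibility: T_A·a/J_AC = T_B·b/J_CB with T_A + T_B = T₀.
J_AC = 0.0106 m⁴, J_CB = 8.83×10^-4 m⁴, so T_A = T₀·(J_AC/a)/((J_AC/a)+(J_CB/b)) = 579500 N·m, T_B = 58530 N·m.
τ in each portion: τ_AC = 1.57×10^7 Pa, τ_CB = 1.02×10^7 Pa; maximum is in AC.
τ_max = T_AC·r/J = 579500·0.286/0.0106 = 1.569×10^7 Pa.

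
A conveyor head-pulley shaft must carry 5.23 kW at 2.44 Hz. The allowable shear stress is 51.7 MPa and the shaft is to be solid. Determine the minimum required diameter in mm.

32.3 mm

ω = 2π·2.44 = 15.33 rad/s, so T = P/ω = 5.23×10³ / 15.33 = 341.1 N·m.
For a solid shaft τ_max = 16T/(πd³), so d = (16T/(π τ_allow))^(1/3) = (16·341.1/(π·5.17×10^7))^(1/3) = 0.03227 m.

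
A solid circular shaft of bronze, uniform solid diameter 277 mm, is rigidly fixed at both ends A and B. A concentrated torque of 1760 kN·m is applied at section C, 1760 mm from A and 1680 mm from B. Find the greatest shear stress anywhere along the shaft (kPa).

216000 kPa

With uniform GJ and both ends fixed, compatibility θ_AC = θ_CB gives T_A·a = T_B·b, together with T_A + T_B = T₀.
T_A = T₀·b/(a+b) = 1.760e6·1680/3440 = 859500 N·m; T_B = 900500 N·m.
τ in each portion: τ_AC = 2.06×10^8 Pa, τ_CB = 2.16×10^8 Pa; maximum is in CB.
τ_max = T_CB·r/J = 900500·0.139/5.78×10^-4 = 2.158×10^8 Pa.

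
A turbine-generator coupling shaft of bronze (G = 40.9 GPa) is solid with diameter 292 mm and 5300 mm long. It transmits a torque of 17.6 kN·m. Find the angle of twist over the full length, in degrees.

0.183°

J = πd⁴/32 = π(0.292)⁴/32 = 7.137×10^-4 m⁴.
θ = T·L/(G·J) = 17600 × 5.30 / (40.9×10⁹ × 7.137×10^-4) = 3.195×10^-3 rad.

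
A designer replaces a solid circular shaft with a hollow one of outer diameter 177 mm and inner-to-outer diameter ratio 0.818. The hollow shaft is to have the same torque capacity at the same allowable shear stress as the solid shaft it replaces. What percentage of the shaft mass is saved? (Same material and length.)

Equal τ_max and T ⇒ the solid shaft needs d_s³ = d_o³(1−k⁴), so d_s = 177·(1−0.818⁴)^(1/3) = 145.2 mm.
Area ratio A_h/A_s = d_o²(1−k²)/d_s² = (1−k²)/(1−k⁴)^(2/3) = 0.4915.
Mass saving = 1 − 0.4915 = 50.8 %.

50.8 %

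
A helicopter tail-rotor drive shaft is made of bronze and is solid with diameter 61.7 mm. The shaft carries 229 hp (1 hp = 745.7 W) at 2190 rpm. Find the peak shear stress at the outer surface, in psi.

ω = 2π·2190/60 = 229.3 rad/s, so T = P/ω = 229×745.7 / 229.3 = 744.6 N·m.
J = πd⁴/32 = π(0.0617)⁴/32 = 1.423×10^-6 m⁴.
τ_max = T·r/J = 744.6 × 0.0309 / 1.423×10^-6 = 1.615×10^7 Pa.

2340 psi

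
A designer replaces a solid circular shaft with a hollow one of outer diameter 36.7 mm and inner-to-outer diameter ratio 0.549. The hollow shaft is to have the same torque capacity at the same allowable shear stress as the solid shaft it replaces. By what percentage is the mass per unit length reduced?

25.6 %

Equal τ_max and T ⇒ the solid shaft needs d_s³ = d_o³(1−k⁴), so d_s = 36.7·(1−0.549⁴)^(1/3) = 35.55 mm.
Area ratio A_h/A_s = d_o²(1−k²)/d_s² = (1−k²)/(1−k⁴)^(2/3) = 0.7444.
Mass saving = 1 − 0.7444 = 25.6 %.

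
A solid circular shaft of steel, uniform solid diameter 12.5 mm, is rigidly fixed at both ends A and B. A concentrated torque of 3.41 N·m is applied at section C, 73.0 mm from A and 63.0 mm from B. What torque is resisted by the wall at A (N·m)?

With uniform GJ and both ends fixed, compatibility θ_AC = θ_CB gives T_A·a = T_B·b, together with T_A + T_B = T₀.
T_A = T₀·b/(a+b) = 3.410·63.0/136.0 = 1.580 N·m; T_B = 1.830 N·m.

1.58 N·m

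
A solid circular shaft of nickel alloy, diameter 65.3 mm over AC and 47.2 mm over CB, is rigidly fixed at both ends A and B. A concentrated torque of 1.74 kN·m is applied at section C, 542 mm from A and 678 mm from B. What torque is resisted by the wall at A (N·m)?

1430 N·m

Compatibility: T_A·a/J_AC = T_B·b/J_CB with T_A + T_B = T₀.
J_AC = 1.79×10^-6 m⁴, J_CB = 4.87×10^-7 m⁴, so T_A = T₀·(J_AC/a)/((J_AC/a)+(J_CB/b)) = 1428 N·m, T_B = 311.7 N·m.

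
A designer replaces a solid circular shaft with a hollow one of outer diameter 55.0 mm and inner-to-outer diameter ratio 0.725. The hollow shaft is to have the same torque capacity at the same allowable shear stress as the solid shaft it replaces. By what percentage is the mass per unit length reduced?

41.2 %

Equal τ_max and T ⇒ the solid shaft needs d_s³ = d_o³(1−k⁴), so d_s = 55.0·(1−0.725⁴)^(1/3) = 49.38 mm.
Area ratio A_h/A_s = d_o²(1−k²)/d_s² = (1−k²)/(1−k⁴)^(2/3) = 0.5885.
Mass saving = 1 − 0.5885 = 41.2 %.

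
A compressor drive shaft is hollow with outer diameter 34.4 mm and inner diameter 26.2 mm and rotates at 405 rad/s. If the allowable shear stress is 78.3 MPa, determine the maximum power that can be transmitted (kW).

J = π(d_o⁴ − d_i⁴)/32 = π(0.0344⁴ − 0.0262⁴)/32 = 9.122×10^-8 m⁴.
T_max = τ_allow·J/r = 7.83×10^7 × 9.122×10^-8 / 0.0172 = 415.3 N·m.
ω = 405 rad/s, so P_max = T_max·ω = 1.682×10^5 W.

168 kW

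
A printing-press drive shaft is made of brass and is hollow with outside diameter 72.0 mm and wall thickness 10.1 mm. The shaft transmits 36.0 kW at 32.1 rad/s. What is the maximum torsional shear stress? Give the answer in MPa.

20.9 MPa

ω = 32.1 rad/s, so T = P/ω = 36.0×10³ / 32.10 = 1121 N·m.
J = π(d_o⁴ − d_i⁴)/32 = π(0.0720⁴ − 0.0518⁴)/32 = 1.931×10^-6 m⁴.
τ_max = T·r/J = 1121 × 0.0360 / 1.931×10^-6 = 2.090×10^7 Pa.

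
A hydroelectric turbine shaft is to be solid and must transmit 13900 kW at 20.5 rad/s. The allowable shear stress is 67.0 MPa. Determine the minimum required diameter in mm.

ω = 20.5 rad/s, so T = P/ω = 13900×10³ / 20.50 = 678000 N·m.
For a solid shaft τ_max = 16T/(πd³), so d = (16T/(π τ_allow))^(1/3) = (16·678000/(π·6.70×10^7))^(1/3) = 0.3722 m.

372 mm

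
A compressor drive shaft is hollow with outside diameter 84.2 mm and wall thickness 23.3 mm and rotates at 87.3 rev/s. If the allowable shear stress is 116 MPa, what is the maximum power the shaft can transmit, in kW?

J = π(d_o⁴ − d_i⁴)/32 = π(0.0842⁴ − 0.0376⁴)/32 = 4.738×10^-6 m⁴.
T_max = τ_allow·J/r = 1.16×10^8 × 4.738×10^-6 / 0.0421 = 13060 N·m.
ω = 2π·87.3 = 548.5 rad/s, so P_max = T_max·ω = 7.161×10^6 W.

7160 kW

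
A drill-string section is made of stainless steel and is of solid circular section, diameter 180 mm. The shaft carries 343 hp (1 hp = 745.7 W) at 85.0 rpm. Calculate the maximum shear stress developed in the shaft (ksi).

ω = 2π·85.0/60 = 8.901 rad/s, so T = P/ω = 343×745.7 / 8.901 = 28730 N·m.
J = πd⁴/32 = π(0.180)⁴/32 = 1.031×10^-4 m⁴.
τ_max = T·r/J = 28730 × 0.0900 / 1.031×10^-4 = 2.509×10^7 Pa.

3.64 ksi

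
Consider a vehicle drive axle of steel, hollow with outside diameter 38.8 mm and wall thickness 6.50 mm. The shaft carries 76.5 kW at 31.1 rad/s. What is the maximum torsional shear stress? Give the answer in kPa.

267000 kPa

ω = 31.1 rad/s, so T = P/ω = 76.5×10³ / 31.10 = 2460 N·m.
J = π(d_o⁴ − d_i⁴)/32 = π(0.0388⁴ − 0.0258⁴)/32 = 1.790×10^-7 m⁴.
τ_max = T·r/J = 2460 × 0.0194 / 1.790×10^-7 = 2.666×10^8 Pa.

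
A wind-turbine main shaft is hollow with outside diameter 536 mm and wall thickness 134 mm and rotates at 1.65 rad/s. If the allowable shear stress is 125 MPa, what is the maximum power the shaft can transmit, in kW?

J = π(d_o⁴ − d_i⁴)/32 = π(0.536⁴ − 0.268⁴)/32 = 7.597×10^-3 m⁴.
T_max = τ_allow·J/r = 1.25×10^8 × 7.597×10^-3 / 0.268 = 3.543e6 N·m.
ω = 1.65 rad/s, so P_max = T_max·ω = 5.846×10^6 W.

5850 kW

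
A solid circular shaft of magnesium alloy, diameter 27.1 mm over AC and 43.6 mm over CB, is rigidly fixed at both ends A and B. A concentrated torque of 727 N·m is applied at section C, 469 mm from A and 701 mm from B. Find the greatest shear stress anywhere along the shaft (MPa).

Compatibility: T_A·a/J_AC = T_B·b/J_CB with T_A + T_B = T₀.
J_AC = 5.30×10^-8 m⁴, J_CB = 3.55×10^-7 m⁴, so T_A = T₀·(J_AC/a)/((J_AC/a)+(J_CB/b)) = 132.6 N·m, T_B = 594.4 N·m.
τ in each portion: τ_AC = 3.39×10^7 Pa, τ_CB = 3.65×10^7 Pa; maximum is in CB.
τ_max = T_CB·r/J = 594.4·0.0218/3.55×10^-7 = 3.652×10^7 Pa.

36.5 MPa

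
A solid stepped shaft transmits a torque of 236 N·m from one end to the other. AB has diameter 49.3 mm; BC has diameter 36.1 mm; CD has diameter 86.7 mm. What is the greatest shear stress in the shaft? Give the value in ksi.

3.71 ksi

Under the same torque, τ_max = 16T/(πd³) is largest where d is smallest — segment BC (d = 36.1 mm).
τ_max = 16·236.0/(π·(0.0361)³) = 2.555×10^7 Pa.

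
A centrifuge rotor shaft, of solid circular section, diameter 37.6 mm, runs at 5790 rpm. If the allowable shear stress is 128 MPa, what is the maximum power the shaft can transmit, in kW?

810 kW

J = πd⁴/32 = π(0.0376)⁴/32 = 1.962×10^-7 m⁴.
T_max = τ_allow·J/r = 1.28×10^8 × 1.962×10^-7 / 0.0188 = 1336 N·m.
ω = 2π·5790/60 = 606.3 rad/s, so P_max = T_max·ω = 8.100×10^5 W.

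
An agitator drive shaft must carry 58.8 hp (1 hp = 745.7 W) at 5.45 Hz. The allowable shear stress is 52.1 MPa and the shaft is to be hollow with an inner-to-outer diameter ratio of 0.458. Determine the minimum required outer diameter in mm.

ω = 2π·5.45 = 34.24 rad/s, so T = P/ω = 58.8×745.7 / 34.24 = 1280 N·m.
For a hollow shaft with d_i/d_o = 0.458: τ_max = 16T/(π d_o³ (1−k⁴)), so d_o = [16T/(π τ_allow (1−k⁴))]^(1/3) = [16·1280/(π·5.21×10^7·0.9560)]^(1/3) = 0.05078 m.

50.8 mm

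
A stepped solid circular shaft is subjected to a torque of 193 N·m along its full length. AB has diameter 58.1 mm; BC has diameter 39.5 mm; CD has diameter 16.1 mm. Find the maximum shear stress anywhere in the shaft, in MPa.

Under the same torque, τ_max = 16T/(πd³) is largest where d is smallest — segment CD (d = 16.1 mm).
τ_max = 16·193.0/(π·(0.0161)³) = 2.355×10^8 Pa.

236 MPa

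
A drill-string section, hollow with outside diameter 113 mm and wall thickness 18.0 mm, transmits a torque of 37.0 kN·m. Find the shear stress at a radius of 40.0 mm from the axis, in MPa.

118 MPa

J = π(d_o⁴ − d_i⁴)/32 = π(0.113⁴ − 0.0770⁴)/32 = 1.256×10^-5 m⁴.
Shear stress varies linearly with radius: τ = T·r/J = 37000 × 0.0400 / 1.256×10^-5 = 1.179×10^8 Pa.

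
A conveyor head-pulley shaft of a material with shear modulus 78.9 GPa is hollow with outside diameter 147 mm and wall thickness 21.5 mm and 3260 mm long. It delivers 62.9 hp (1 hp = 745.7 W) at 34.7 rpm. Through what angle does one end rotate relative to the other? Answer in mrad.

ω = 2π·34.7/60 = 3.634 rad/s, so T = P/ω = 62.9×745.7 / 3.634 = 12910 N·m.
J = π(d_o⁴ − d_i⁴)/32 = π(0.147⁴ − 0.104⁴)/32 = 3.436×10^-5 m⁴.
θ = T·L/(G·J) = 12910 × 3.26 / (78.9×10⁹ × 3.436×10^-5) = 0.01552 rad.

15.5 mrad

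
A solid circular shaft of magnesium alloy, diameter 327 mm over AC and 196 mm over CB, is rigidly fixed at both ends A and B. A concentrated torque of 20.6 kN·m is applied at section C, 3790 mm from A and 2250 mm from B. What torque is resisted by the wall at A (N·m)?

Compatibility: T_A·a/J_AC = T_B·b/J_CB with T_A + T_B = T₀.
J_AC = 1.12×10^-3 m⁴, J_CB = 1.45×10^-4 m⁴, so T_A = T₀·(J_AC/a)/((J_AC/a)+(J_CB/b)) = 16920 N·m, T_B = 3679 N·m.

16900 N·m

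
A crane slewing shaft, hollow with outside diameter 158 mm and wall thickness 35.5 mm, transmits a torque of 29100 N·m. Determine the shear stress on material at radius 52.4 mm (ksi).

J = π(d_o⁴ − d_i⁴)/32 = π(0.158⁴ − 0.0870⁴)/32 = 5.556×10^-5 m⁴.
Shear stress varies linearly with radius: τ = T·r/J = 29100 × 0.0524 / 5.556×10^-5 = 2.745×10^7 Pa.

3.98 ksi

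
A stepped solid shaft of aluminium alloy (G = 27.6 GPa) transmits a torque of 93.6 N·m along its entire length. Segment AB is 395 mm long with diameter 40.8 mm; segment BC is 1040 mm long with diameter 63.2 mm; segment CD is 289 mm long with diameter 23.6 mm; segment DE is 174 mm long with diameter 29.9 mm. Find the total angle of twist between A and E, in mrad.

J_AB = π(0.0408)⁴/32 = 2.72×10^-7 m⁴; J_BC = π(0.0632)⁴/32 = 1.57×10^-6 m⁴; J_CD = π(0.0236)⁴/32 = 3.05×10^-8 m⁴; J_DE = π(0.0299)⁴/32 = 7.85×10^-8 m⁴.
θ = (T/G)·Σ L_i/J_i = (93.60/27.6×10⁹)·(0.395/2.72×10^-7 + 1.04/1.57×10^-6 + 0.289/3.05×10^-8 + 0.174/7.85×10^-8) = 0.04688 rad.

46.9 mrad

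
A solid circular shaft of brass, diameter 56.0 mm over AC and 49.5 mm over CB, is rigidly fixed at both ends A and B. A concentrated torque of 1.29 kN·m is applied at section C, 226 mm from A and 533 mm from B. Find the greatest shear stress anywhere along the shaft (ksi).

4.31 ksi

Compatibility: T_A·a/J_AC = T_B·b/J_CB with T_A + T_B = T₀.
J_AC = 9.65×10^-7 m⁴, J_CB = 5.89×10^-7 m⁴, so T_A = T₀·(J_AC/a)/((J_AC/a)+(J_CB/b)) = 1025 N·m, T_B = 265.3 N·m.
τ in each portion: τ_AC = 2.97×10^7 Pa, τ_CB = 1.11×10^7 Pa; maximum is in AC.
τ_max = T_AC·r/J = 1025·0.0280/9.65×10^-7 = 2.972×10^7 Pa.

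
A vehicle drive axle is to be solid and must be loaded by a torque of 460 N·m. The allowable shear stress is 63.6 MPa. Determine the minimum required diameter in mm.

For a solid shaft τ_max = 16T/(πd³), so d = (16T/(π τ_allow))^(1/3) = (16·460.0/(π·6.36×10^7))^(1/3) = 0.03327 m.

33.3 mm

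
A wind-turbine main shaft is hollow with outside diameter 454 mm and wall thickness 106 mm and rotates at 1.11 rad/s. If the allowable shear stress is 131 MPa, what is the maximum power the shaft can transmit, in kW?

2460 kW

J = π(d_o⁴ − d_i⁴)/32 = π(0.454⁴ − 0.242⁴)/32 = 3.834×10^-3 m⁴.
T_max = τ_allow·J/r = 1.31×10^8 × 3.834×10^-3 / 0.227 = 2.213e6 N·m.
ω = 1.11 rad/s, so P_max = T_max·ω = 2.456×10^6 W.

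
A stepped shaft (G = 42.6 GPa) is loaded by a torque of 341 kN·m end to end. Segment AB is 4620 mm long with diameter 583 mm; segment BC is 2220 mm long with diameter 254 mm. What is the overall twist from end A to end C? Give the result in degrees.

J_AB = π(0.583)⁴/32 = 0.0113 m⁴; J_BC = π(0.254)⁴/32 = 4.09×10^-4 m⁴.
θ = (T/G)·Σ L_i/J_i = (341000/42.6×10⁹)·(4.62/0.0113 + 2.22/4.09×10^-4) = 0.04675 rad.

2.68°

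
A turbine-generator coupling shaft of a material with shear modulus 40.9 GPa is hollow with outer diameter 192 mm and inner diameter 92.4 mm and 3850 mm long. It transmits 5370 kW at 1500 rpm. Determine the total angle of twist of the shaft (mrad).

ω = 2π·1500/60 = 157.1 rad/s, so T = P/ω = 5370×10³ / 157.1 = 34190 N·m.
J = π(d_o⁴ − d_i⁴)/32 = π(0.192⁴ − 0.0924⁴)/32 = 1.263×10^-4 m⁴.
θ = T·L/(G·J) = 34190 × 3.85 / (40.9×10⁹ × 1.263×10^-4) = 0.02549 rad.

25.5 mrad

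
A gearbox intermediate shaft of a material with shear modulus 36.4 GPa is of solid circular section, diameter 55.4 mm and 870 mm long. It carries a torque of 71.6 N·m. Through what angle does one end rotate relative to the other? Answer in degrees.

0.106°

J = πd⁴/32 = π(0.0554)⁴/32 = 9.248×10^-7 m⁴.
θ = T·L/(G·J) = 71.60 × 0.870 / (36.4×10⁹ × 9.248×10^-7) = 1.851×10^-3 rad.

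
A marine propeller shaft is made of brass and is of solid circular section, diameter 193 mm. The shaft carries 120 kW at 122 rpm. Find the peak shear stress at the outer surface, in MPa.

6.65 MPa

ω = 2π·122/60 = 12.78 rad/s, so T = P/ω = 120×10³ / 12.78 = 9393 N·m.
J = πd⁴/32 = π(0.193)⁴/32 = 1.362×10^-4 m⁴.
τ_max = T·r/J = 9393 × 0.0965 / 1.362×10^-4 = 6.654×10^6 Pa.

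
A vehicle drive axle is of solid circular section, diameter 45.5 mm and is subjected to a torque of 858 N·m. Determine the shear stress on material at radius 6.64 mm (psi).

J = πd⁴/32 = π(0.0455)⁴/32 = 4.208×10^-7 m⁴.
Shear stress varies linearly with radius: τ = T·r/J = 858.0 × 0.00664 / 4.208×10^-7 = 1.354×10^7 Pa.

1960 psi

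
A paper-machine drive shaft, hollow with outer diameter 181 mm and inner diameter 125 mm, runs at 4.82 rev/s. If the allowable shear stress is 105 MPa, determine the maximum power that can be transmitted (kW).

2860 kW

J = π(d_o⁴ − d_i⁴)/32 = π(0.181⁴ − 0.125⁴)/32 = 8.140×10^-5 m⁴.
T_max = τ_allow·J/r = 1.05×10^8 × 8.140×10^-5 / 0.0905 = 94440 N·m.
ω = 2π·4.82 = 30.28 rad/s, so P_max = T_max·ω = 2.860×10^6 W.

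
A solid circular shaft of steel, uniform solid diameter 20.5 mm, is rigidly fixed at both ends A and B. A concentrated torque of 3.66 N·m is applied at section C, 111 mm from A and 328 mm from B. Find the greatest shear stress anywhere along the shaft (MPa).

With uniform GJ and both ends fixed, compatibility θ_AC = θ_CB gives T_A·a = T_B·b, together with T_A + T_B = T₀.
T_A = T₀·b/(a+b) = 3.660·328/439.0 = 2.735 N·m; T_B = 0.9254 N·m.
τ in each portion: τ_AC = 1.62×10^6 Pa, τ_CB = 5.47×10^5 Pa; maximum is in AC.
τ_max = T_AC·r/J = 2.735·0.0103/1.73×10^-8 = 1.617×10^6 Pa.

1.62 MPa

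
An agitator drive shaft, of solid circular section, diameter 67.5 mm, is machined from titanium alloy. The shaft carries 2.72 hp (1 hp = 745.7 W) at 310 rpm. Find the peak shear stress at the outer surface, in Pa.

ω = 2π·310/60 = 32.46 rad/s, so T = P/ω = 2.72×745.7 / 32.46 = 62.48 N·m.
J = πd⁴/32 = π(0.0675)⁴/32 = 2.038×10^-6 m⁴.
τ_max = T·r/J = 62.48 × 0.0338 / 2.038×10^-6 = 1.035×10^6 Pa.

1.03e6 Pa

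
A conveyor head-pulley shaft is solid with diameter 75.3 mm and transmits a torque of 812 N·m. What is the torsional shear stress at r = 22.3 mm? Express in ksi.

0.832 ksi

J = πd⁴/32 = π(0.0753)⁴/32 = 3.156×10^-6 m⁴.
Shear stress varies linearly with radius: τ = T·r/J = 812.0 × 0.0223 / 3.156×10^-6 = 5.737×10^6 Pa.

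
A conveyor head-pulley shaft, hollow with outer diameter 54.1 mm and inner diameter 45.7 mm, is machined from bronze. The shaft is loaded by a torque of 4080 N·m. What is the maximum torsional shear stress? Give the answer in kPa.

267000 kPa

J = π(d_o⁴ − d_i⁴)/32 = π(0.0541⁴ − 0.0457⁴)/32 = 4.128×10^-7 m⁴.
τ_max = T·r/J = 4080 × 0.0271 / 4.128×10^-7 = 2.674×10^8 Pa.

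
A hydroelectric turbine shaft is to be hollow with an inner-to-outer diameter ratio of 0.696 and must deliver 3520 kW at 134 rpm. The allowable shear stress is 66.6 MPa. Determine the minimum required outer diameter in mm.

ω = 2π·134/60 = 14.03 rad/s, so T = P/ω = 3520×10³ / 14.03 = 250800 N·m.
For a hollow shaft with d_i/d_o = 0.696: τ_max = 16T/(π d_o³ (1−k⁴)), so d_o = [16T/(π τ_allow (1−k⁴))]^(1/3) = [16·250800/(π·6.66×10^7·0.7653)]^(1/3) = 0.2927 m.

293 mm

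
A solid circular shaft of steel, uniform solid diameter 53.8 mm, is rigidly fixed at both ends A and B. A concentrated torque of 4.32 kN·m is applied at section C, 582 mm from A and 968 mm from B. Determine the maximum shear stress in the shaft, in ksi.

With uniform GJ and both ends fixed, compatibility θ_AC = θ_CB gives T_A·a = T_B·b, together with T_A + T_B = T₀.
T_A = T₀·b/(a+b) = 4320·968/1550 = 2698 N·m; T_B = 1622 N·m.
τ in each portion: τ_AC = 8.82×10^7 Pa, τ_CB = 5.31×10^7 Pa; maximum is in AC.
τ_max = T_AC·r/J = 2698·0.0269/8.22×10^-7 = 8.824×10^7 Pa.

12.8 ksi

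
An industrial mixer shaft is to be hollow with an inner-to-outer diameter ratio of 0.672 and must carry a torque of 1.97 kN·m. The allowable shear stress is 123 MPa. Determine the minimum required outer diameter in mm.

For a hollow shaft with d_i/d_o = 0.672: τ_max = 16T/(π d_o³ (1−k⁴)), so d_o = [16T/(π τ_allow (1−k⁴))]^(1/3) = [16·1970/(π·1.23×10^8·0.7961)]^(1/3) = 0.04679 m.

46.8 mm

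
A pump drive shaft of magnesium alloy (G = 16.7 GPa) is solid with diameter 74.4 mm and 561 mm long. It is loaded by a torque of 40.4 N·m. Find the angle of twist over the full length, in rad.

4.51e-4 rad

J = πd⁴/32 = π(0.0744)⁴/32 = 3.008×10^-6 m⁴.
θ = T·L/(G·J) = 40.40 × 0.561 / (16.7×10⁹ × 3.008×10^-6) = 4.512×10^-4 rad.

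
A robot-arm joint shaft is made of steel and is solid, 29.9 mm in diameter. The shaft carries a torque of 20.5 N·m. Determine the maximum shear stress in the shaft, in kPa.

J = πd⁴/32 = π(0.0299)⁴/32 = 7.847×10^-8 m⁴.
τ_max = T·r/J = 20.50 × 0.0149 / 7.847×10^-8 = 3.906×10^6 Pa.

3910 kPa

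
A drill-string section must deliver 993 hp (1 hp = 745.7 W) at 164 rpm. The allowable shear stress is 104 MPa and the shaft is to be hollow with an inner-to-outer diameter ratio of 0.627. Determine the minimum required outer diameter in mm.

136 mm

ω = 2π·164/60 = 17.17 rad/s, so T = P/ω = 993×745.7 / 17.17 = 43120 N·m.
For a hollow shaft with d_i/d_o = 0.627: τ_max = 16T/(π d_o³ (1−k⁴)), so d_o = [16T/(π τ_allow (1−k⁴))]^(1/3) = [16·43120/(π·1.04×10^8·0.8454)]^(1/3) = 0.1357 m.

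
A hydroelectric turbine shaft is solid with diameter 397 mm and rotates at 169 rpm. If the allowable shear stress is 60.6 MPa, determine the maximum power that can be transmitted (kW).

13200 kW

J = πd⁴/32 = π(0.397)⁴/32 = 2.439×10^-3 m⁴.
T_max = τ_allow·J/r = 6.06×10^7 × 2.439×10^-3 / 0.199 = 744500 N·m.
ω = 2π·169/60 = 17.70 rad/s, so P_max = T_max·ω = 1.318×10^7 W.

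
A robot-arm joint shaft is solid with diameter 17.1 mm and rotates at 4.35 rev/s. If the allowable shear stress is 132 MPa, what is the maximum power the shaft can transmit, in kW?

3.54 kW

J = πd⁴/32 = π(0.0171)⁴/32 = 8.394×10^-9 m⁴.
T_max = τ_allow·J/r = 1.32×10^8 × 8.394×10^-9 / 0.00855 = 129.6 N·m.
ω = 2π·4.35 = 27.33 rad/s, so P_max = T_max·ω = 3542 W.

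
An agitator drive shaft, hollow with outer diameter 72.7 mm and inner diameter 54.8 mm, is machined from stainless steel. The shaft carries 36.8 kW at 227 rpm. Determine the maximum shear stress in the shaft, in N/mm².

ω = 2π·227/60 = 23.77 rad/s, so T = P/ω = 36.8×10³ / 23.77 = 1548 N·m.
J = π(d_o⁴ − d_i⁴)/32 = π(0.0727⁴ − 0.0548⁴)/32 = 1.857×10^-6 m⁴.
τ_max = T·r/J = 1548 × 0.0364 / 1.857×10^-6 = 3.030×10^7 Pa.

30.3 N/mm²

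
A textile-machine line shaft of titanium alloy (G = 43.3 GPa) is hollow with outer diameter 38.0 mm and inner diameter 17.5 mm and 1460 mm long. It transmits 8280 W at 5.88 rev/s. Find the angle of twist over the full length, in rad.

ω = 2π·5.88 = 36.95 rad/s, so T = P/ω = 8280 / 36.95 = 224.1 N·m.
J = π(d_o⁴ − d_i⁴)/32 = π(0.0380⁴ − 0.0175⁴)/32 = 1.955×10^-7 m⁴.
θ = T·L/(G·J) = 224.1 × 1.46 / (43.3×10⁹ × 1.955×10^-7) = 0.03865 rad.

0.0387 rad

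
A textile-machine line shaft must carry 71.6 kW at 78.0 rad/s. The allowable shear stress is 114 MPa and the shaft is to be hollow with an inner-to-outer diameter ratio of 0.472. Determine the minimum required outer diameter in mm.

ω = 78.0 rad/s, so T = P/ω = 71.6×10³ / 78.00 = 917.9 N·m.
For a hollow shaft with d_i/d_o = 0.472: τ_max = 16T/(π d_o³ (1−k⁴)), so d_o = [16T/(π τ_allow (1−k⁴))]^(1/3) = [16·917.9/(π·1.14×10^8·0.9504)]^(1/3) = 0.03507 m.

35.1 mm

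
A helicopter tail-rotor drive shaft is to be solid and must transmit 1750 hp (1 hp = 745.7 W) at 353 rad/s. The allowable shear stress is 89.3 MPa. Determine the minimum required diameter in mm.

59.5 mm

ω = 353 rad/s, so T = P/ω = 1750×745.7 / 353.0 = 3697 N·m.
For a solid shaft τ_max = 16T/(πd³), so d = (16T/(π τ_allow))^(1/3) = (16·3697/(π·8.93×10^7))^(1/3) = 0.05952 m.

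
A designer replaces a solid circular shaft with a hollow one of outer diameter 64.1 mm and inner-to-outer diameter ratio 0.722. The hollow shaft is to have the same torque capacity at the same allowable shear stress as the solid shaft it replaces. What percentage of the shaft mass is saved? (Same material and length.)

40.9 %

Equal τ_max and T ⇒ the solid shaft needs d_s³ = d_o³(1−k⁴), so d_s = 64.1·(1−0.722⁴)^(1/3) = 57.67 mm.
Area ratio A_h/A_s = d_o²(1−k²)/d_s² = (1−k²)/(1−k⁴)^(2/3) = 0.5914.
Mass saving = 1 − 0.5914 = 40.9 %.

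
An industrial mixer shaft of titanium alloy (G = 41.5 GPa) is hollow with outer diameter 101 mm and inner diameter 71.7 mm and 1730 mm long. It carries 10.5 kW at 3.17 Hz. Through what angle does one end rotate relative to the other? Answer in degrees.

ω = 2π·3.17 = 19.92 rad/s, so T = P/ω = 10.5×10³ / 19.92 = 527.2 N·m.
J = π(d_o⁴ − d_i⁴)/32 = π(0.101⁴ − 0.0717⁴)/32 = 7.621×10^-6 m⁴.
θ = T·L/(G·J) = 527.2 × 1.73 / (41.5×10⁹ × 7.621×10^-6) = 2.883×10^-3 rad.

0.165°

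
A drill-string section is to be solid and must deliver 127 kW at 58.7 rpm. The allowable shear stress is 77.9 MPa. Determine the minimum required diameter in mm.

ω = 2π·58.7/60 = 6.147 rad/s, so T = P/ω = 127×10³ / 6.147 = 20660 N·m.
For a solid shaft τ_max = 16T/(πd³), so d = (16T/(π τ_allow))^(1/3) = (16·20660/(π·7.79×10^7))^(1/3) = 0.1105 m.

111 mm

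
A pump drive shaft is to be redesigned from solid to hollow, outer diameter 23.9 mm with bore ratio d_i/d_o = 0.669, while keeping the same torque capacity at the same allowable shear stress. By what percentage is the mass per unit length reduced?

35.9 %

Equal τ_max and T ⇒ the solid shaft needs d_s³ = d_o³(1−k⁴), so d_s = 23.9·(1−0.669⁴)^(1/3) = 22.18 mm.
Area ratio A_h/A_s = d_o²(1−k²)/d_s² = (1−k²)/(1−k⁴)^(2/3) = 0.6412.
Mass saving = 1 − 0.6412 = 35.9 %.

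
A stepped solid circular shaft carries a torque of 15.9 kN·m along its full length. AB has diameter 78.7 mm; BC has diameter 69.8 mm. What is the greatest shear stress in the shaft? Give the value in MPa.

Under the same torque, τ_max = 16T/(πd³) is largest where d is smallest — segment BC (d = 69.8 mm).
τ_max = 16·15900/(π·(0.0698)³) = 2.381×10^8 Pa.

238 MPa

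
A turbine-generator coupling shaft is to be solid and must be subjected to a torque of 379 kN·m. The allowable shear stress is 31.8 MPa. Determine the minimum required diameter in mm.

393 mm

For a solid shaft τ_max = 16T/(πd³), so d = (16T/(π τ_allow))^(1/3) = (16·379000/(π·3.18×10^7))^(1/3) = 0.3930 m.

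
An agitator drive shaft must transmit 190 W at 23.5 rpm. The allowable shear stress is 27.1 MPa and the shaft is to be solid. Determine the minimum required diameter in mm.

24.4 mm

ω = 2π·23.5/60 = 2.461 rad/s, so T = P/ω = 190 / 2.461 = 77.21 N·m.
For a solid shaft τ_max = 16T/(πd³), so d = (16T/(π τ_allow))^(1/3) = (16·77.21/(π·2.71×10^7))^(1/3) = 0.02439 m.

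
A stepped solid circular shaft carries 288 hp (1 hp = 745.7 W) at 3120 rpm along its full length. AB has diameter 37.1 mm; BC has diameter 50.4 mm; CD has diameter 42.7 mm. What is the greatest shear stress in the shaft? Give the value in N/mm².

65.6 N/mm²

ω = 2π·3120/60 = 326.7 rad/s, so T = P/ω = 288×745.7 / 326.7 = 657.3 N·m.
Under the same torque, τ_max = 16T/(πd³) is largest where d is smallest — segment AB (d = 37.1 mm).
τ_max = 16·657.3/(π·(0.0371)³) = 6.556×10^7 Pa.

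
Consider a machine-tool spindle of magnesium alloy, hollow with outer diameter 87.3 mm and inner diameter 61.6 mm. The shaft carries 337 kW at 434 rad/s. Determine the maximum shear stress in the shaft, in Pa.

ω = 434 rad/s, so T = P/ω = 337×10³ / 434.0 = 776.5 N·m.
J = π(d_o⁴ − d_i⁴)/32 = π(0.0873⁴ − 0.0616⁴)/32 = 4.289×10^-6 m⁴.
τ_max = T·r/J = 776.5 × 0.0437 / 4.289×10^-6 = 7.903×10^6 Pa.

7.90e6 Pa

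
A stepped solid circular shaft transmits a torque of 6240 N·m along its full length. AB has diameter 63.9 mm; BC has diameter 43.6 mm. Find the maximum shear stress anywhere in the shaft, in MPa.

Under the same torque, τ_max = 16T/(πd³) is largest where d is smallest — segment BC (d = 43.6 mm).
τ_max = 16·6240/(π·(0.0436)³) = 3.834×10^8 Pa.

383 MPa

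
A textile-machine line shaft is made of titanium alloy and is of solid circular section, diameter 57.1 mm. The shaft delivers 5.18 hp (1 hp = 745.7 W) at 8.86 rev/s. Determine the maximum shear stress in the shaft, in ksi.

ω = 2π·8.86 = 55.67 rad/s, so T = P/ω = 5.18×745.7 / 55.67 = 69.39 N·m.
J = πd⁴/32 = π(0.0571)⁴/32 = 1.044×10^-6 m⁴.
τ_max = T·r/J = 69.39 × 0.0285 / 1.044×10^-6 = 1.898×10^6 Pa.

0.275 ksi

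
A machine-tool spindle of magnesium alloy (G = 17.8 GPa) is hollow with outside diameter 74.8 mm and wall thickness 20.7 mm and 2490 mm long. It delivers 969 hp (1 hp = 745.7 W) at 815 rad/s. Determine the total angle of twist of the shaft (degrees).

2.41°

ω = 815 rad/s, so T = P/ω = 969×745.7 / 815.0 = 886.6 N·m.
J = π(d_o⁴ − d_i⁴)/32 = π(0.0748⁴ − 0.0334⁴)/32 = 2.951×10^-6 m⁴.
θ = T·L/(G·J) = 886.6 × 2.49 / (17.8×10⁹ × 2.951×10^-6) = 0.04203 rad.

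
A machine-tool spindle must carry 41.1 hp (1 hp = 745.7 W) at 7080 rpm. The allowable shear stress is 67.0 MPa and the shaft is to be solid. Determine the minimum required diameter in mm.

ω = 2π·7080/60 = 741.4 rad/s, so T = P/ω = 41.1×745.7 / 741.4 = 41.34 N·m.
For a solid shaft τ_max = 16T/(πd³), so d = (16T/(π τ_allow))^(1/3) = (16·41.34/(π·6.70×10^7))^(1/3) = 0.01465 m.

14.6 mm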